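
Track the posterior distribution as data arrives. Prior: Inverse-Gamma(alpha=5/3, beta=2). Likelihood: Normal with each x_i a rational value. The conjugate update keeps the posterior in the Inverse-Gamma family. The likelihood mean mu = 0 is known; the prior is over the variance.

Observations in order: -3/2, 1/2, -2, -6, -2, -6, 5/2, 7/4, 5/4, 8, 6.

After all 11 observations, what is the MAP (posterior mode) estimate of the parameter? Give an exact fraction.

obs 1: x=-3/2 → posterior Inverse-Gamma(13/6, 25/8)
obs 2: x=1/2 → posterior Inverse-Gamma(8/3, 13/4)
obs 3: x=-2 → posterior Inverse-Gamma(19/6, 21/4)
obs 4: x=-6 → posterior Inverse-Gamma(11/3, 93/4)
obs 5: x=-2 → posterior Inverse-Gamma(25/6, 101/4)
obs 6: x=-6 → posterior Inverse-Gamma(14/3, 173/4)
obs 7: x=5/2 → posterior Inverse-Gamma(31/6, 371/8)
obs 8: x=7/4 → posterior Inverse-Gamma(17/3, 1533/32)
obs 9: x=5/4 → posterior Inverse-Gamma(37/6, 779/16)
obs 10: x=8 → posterior Inverse-Gamma(20/3, 1291/16)
obs 11: x=6 → posterior Inverse-Gamma(43/6, 1579/16)

4737/392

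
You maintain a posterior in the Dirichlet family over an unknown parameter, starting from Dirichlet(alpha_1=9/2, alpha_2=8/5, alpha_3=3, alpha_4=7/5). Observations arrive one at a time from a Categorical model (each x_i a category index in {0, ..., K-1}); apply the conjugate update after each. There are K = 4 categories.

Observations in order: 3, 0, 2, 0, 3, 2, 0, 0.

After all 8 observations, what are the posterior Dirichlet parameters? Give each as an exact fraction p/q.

alpha_1=17/2, alpha_2=8/5, alpha_3=5, alpha_4=17/5

obs 1: x=3 → posterior Dirichlet(9/2, 8/5, 3, 12/5)
obs 2: x=0 → posterior Dirichlet(11/2, 8/5, 3, 12/5)
obs 3: x=2 → posterior Dirichlet(11/2, 8/5, 4, 12/5)
obs 4: x=0 → posterior Dirichlet(13/2, 8/5, 4, 12/5)
obs 5: x=3 → posterior Dirichlet(13/2, 8/5, 4, 17/5)
obs 6: x=2 → posterior Dirichlet(13/2, 8/5, 5, 17/5)
obs 7: x=0 → posterior Dirichlet(15/2, 8/5, 5, 17/5)
obs 8: x=0 → posterior Dirichlet(17/2, 8/5, 5, 17/5)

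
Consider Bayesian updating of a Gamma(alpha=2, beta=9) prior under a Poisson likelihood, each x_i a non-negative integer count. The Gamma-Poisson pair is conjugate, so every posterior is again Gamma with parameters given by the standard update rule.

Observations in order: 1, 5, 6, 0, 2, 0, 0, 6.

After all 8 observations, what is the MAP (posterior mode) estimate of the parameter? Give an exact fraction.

21/17

obs 1: x=1 → posterior Gamma(3, 10)
obs 2: x=5 → posterior Gamma(8, 11)
obs 3: x=6 → posterior Gamma(14, 12)
obs 4: x=0 → posterior Gamma(14, 13)
obs 5: x=2 → posterior Gamma(16, 14)
obs 6: x=0 → posterior Gamma(16, 15)
obs 7: x=0 → posterior Gamma(16, 16)
obs 8: x=6 → posterior Gamma(22, 17)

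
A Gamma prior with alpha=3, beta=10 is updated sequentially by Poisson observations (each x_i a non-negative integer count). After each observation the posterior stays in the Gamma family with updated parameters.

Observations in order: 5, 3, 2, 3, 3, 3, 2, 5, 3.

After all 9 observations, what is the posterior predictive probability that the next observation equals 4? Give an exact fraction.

obs 1: x=5 → posterior Gamma(8, 11)
obs 2: x=3 → posterior Gamma(11, 12)
obs 3: x=2 → posterior Gamma(13, 13)
obs 4: x=3 → posterior Gamma(16, 14)
obs 5: x=3 → posterior Gamma(19, 15)
obs 6: x=3 → posterior Gamma(22, 16)
obs 7: x=2 → posterior Gamma(24, 17)
obs 8: x=5 → posterior Gamma(29, 18)
obs 9: x=3 → posterior Gamma(32, 19)

108906769820701701674540477885754371863349149/1717986918400000000000000000000000000000000000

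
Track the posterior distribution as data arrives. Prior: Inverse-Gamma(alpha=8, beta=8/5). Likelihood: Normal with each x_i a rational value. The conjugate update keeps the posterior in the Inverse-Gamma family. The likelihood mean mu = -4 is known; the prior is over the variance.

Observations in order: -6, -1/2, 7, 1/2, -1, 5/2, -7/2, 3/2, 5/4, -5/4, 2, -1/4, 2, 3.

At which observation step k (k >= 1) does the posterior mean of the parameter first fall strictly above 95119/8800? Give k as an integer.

k = 8

obs 1: x=-6 → posterior Inverse-Gamma(17/2, 18/5)
obs 2: x=-1/2 → posterior Inverse-Gamma(9, 389/40)
obs 3: x=7 → posterior Inverse-Gamma(19/2, 2809/40)
obs 4: x=1/2 → posterior Inverse-Gamma(10, 1607/20)
obs 5: x=-1 → posterior Inverse-Gamma(21/2, 1697/20)
obs 6: x=5/2 → posterior Inverse-Gamma(11, 4239/40)
obs 7: x=-7/2 → posterior Inverse-Gamma(23/2, 1061/10)
obs 8: x=3/2 → posterior Inverse-Gamma(12, 4849/40)
obs 9: x=5/4 → posterior Inverse-Gamma(25/2, 21601/160)
obs 10: x=-5/4 → posterior Inverse-Gamma(13, 11103/80)
obs 11: x=2 → posterior Inverse-Gamma(27/2, 12543/80)
obs 12: x=-1/4 → posterior Inverse-Gamma(14, 26211/160)
obs 13: x=2 → posterior Inverse-Gamma(29/2, 29091/160)
obs 14: x=3 → posterior Inverse-Gamma(15, 33011/160)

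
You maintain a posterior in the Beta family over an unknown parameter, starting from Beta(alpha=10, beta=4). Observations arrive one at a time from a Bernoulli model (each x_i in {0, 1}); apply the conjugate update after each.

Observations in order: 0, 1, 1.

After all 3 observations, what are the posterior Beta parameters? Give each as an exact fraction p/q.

alpha=12, beta=5

obs 1: x=0 → posterior Beta(10, 5)
obs 2: x=1 → posterior Beta(11, 5)
obs 3: x=1 → posterior Beta(12, 5)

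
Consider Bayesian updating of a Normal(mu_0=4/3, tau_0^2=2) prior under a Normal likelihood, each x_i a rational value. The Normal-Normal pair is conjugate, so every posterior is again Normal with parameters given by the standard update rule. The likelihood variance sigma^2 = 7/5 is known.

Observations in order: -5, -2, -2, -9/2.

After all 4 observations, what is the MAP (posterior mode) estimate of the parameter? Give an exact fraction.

obs 1: x=-5 → posterior Normal(-122/51, 14/17)
obs 2: x=-2 → posterior Normal(-182/81, 14/27)
obs 3: x=-2 → posterior Normal(-242/111, 14/37)
obs 4: x=-9/2 → posterior Normal(-377/141, 14/47)

-377/141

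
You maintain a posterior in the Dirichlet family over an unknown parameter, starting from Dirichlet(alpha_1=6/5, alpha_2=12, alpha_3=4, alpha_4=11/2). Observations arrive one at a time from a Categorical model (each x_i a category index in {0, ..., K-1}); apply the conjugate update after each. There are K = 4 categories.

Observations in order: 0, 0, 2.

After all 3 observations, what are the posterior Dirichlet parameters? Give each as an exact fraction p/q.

obs 1: x=0 → posterior Dirichlet(11/5, 12, 4, 11/2)
obs 2: x=0 → posterior Dirichlet(16/5, 12, 4, 11/2)
obs 3: x=2 → posterior Dirichlet(16/5, 12, 5, 11/2)

alpha_1=16/5, alpha_2=12, alpha_3=5, alpha_4=11/2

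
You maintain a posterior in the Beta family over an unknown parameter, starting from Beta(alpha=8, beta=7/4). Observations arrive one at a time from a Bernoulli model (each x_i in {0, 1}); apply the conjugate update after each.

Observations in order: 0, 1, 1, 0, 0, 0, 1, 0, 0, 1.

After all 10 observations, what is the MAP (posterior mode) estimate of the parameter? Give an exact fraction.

44/71

obs 1: x=0 → posterior Beta(8, 11/4)
obs 2: x=1 → posterior Beta(9, 11/4)
obs 3: x=1 → posterior Beta(10, 11/4)
obs 4: x=0 → posterior Beta(10, 15/4)
obs 5: x=0 → posterior Beta(10, 19/4)
obs 6: x=0 → posterior Beta(10, 23/4)
obs 7: x=1 → posterior Beta(11, 23/4)
obs 8: x=0 → posterior Beta(11, 27/4)
obs 9: x=0 → posterior Beta(11, 31/4)
obs 10: x=1 → posterior Beta(12, 31/4)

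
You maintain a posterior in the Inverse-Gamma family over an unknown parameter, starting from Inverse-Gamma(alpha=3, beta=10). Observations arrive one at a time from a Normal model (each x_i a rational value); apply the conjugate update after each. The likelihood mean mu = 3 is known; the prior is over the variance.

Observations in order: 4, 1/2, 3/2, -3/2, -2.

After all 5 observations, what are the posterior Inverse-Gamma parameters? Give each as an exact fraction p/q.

alpha=11/2, beta=299/8

obs 1: x=4 → posterior Inverse-Gamma(7/2, 21/2)
obs 2: x=1/2 → posterior Inverse-Gamma(4, 109/8)
obs 3: x=3/2 → posterior Inverse-Gamma(9/2, 59/4)
obs 4: x=-3/2 → posterior Inverse-Gamma(5, 199/8)
obs 5: x=-2 → posterior Inverse-Gamma(11/2, 299/8)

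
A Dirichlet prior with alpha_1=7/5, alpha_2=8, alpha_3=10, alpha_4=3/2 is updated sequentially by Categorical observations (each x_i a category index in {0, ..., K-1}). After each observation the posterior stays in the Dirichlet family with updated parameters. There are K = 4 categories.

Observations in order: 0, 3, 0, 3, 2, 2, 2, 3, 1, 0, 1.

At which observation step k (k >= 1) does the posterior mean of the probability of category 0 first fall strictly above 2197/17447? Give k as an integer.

obs 1: x=0 → posterior Dirichlet(12/5, 8, 10, 3/2)
obs 2: x=3 → posterior Dirichlet(12/5, 8, 10, 5/2)
obs 3: x=0 → posterior Dirichlet(17/5, 8, 10, 5/2)
obs 4: x=3 → posterior Dirichlet(17/5, 8, 10, 7/2)
obs 5: x=2 → posterior Dirichlet(17/5, 8, 11, 7/2)
obs 6: x=2 → posterior Dirichlet(17/5, 8, 12, 7/2)
obs 7: x=2 → posterior Dirichlet(17/5, 8, 13, 7/2)
obs 8: x=3 → posterior Dirichlet(17/5, 8, 13, 9/2)
obs 9: x=1 → posterior Dirichlet(17/5, 9, 13, 9/2)
obs 10: x=0 → posterior Dirichlet(22/5, 9, 13, 9/2)
obs 11: x=1 → posterior Dirichlet(22/5, 10, 13, 9/2)

k = 3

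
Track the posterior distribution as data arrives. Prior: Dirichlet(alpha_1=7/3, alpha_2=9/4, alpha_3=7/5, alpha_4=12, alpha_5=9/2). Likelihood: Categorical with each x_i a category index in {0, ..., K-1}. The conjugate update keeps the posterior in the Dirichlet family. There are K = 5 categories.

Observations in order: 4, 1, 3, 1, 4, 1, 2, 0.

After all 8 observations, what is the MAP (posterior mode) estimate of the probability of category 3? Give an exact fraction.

obs 1: x=4 → posterior Dirichlet(7/3, 9/4, 7/5, 12, 11/2)
obs 2: x=1 → posterior Dirichlet(7/3, 13/4, 7/5, 12, 11/2)
obs 3: x=3 → posterior Dirichlet(7/3, 13/4, 7/5, 13, 11/2)
obs 4: x=1 → posterior Dirichlet(7/3, 17/4, 7/5, 13, 11/2)
obs 5: x=4 → posterior Dirichlet(7/3, 17/4, 7/5, 13, 13/2)
obs 6: x=1 → posterior Dirichlet(7/3, 21/4, 7/5, 13, 13/2)
obs 7: x=2 → posterior Dirichlet(7/3, 21/4, 12/5, 13, 13/2)
obs 8: x=0 → posterior Dirichlet(10/3, 21/4, 12/5, 13, 13/2)

720/1529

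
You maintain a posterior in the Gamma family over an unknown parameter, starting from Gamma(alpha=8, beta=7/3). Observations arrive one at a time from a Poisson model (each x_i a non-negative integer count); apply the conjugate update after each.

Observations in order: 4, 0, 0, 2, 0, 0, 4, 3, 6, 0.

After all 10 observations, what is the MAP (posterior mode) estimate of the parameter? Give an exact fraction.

78/37

obs 1: x=4 → posterior Gamma(12, 10/3)
obs 2: x=0 → posterior Gamma(12, 13/3)
obs 3: x=0 → posterior Gamma(12, 16/3)
obs 4: x=2 → posterior Gamma(14, 19/3)
obs 5: x=0 → posterior Gamma(14, 22/3)
obs 6: x=0 → posterior Gamma(14, 25/3)
obs 7: x=4 → posterior Gamma(18, 28/3)
obs 8: x=3 → posterior Gamma(21, 31/3)
obs 9: x=6 → posterior Gamma(27, 34/3)
obs 10: x=0 → posterior Gamma(27, 37/3)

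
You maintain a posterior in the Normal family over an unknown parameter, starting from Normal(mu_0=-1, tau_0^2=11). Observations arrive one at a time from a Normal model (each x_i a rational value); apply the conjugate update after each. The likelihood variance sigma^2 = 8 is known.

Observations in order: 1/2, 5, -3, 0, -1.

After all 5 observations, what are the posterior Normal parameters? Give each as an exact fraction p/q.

obs 1: x=1/2 → posterior Normal(-5/38, 88/19)
obs 2: x=5 → posterior Normal(7/4, 44/15)
obs 3: x=-3 → posterior Normal(39/82, 88/41)
obs 4: x=0 → posterior Normal(3/8, 22/13)
obs 5: x=-1 → posterior Normal(17/126, 88/63)

mu_0=17/126, tau_0^2=88/63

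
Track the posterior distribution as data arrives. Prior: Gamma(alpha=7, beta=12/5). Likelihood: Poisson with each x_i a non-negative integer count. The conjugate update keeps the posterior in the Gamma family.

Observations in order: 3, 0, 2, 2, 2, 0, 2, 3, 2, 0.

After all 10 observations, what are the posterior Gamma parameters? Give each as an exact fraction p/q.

alpha=23, beta=62/5

obs 1: x=3 → posterior Gamma(10, 17/5)
obs 2: x=0 → posterior Gamma(10, 22/5)
obs 3: x=2 → posterior Gamma(12, 27/5)
obs 4: x=2 → posterior Gamma(14, 32/5)
obs 5: x=2 → posterior Gamma(16, 37/5)
obs 6: x=0 → posterior Gamma(16, 42/5)
obs 7: x=2 → posterior Gamma(18, 47/5)
obs 8: x=3 → posterior Gamma(21, 52/5)
obs 9: x=2 → posterior Gamma(23, 57/5)
obs 10: x=0 → posterior Gamma(23, 62/5)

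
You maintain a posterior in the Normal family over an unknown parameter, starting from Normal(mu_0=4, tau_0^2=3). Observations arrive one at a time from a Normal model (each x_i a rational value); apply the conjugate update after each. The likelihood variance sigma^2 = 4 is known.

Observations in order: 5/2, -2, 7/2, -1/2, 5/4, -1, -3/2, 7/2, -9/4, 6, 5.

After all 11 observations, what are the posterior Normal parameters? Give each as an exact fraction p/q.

obs 1: x=5/2 → posterior Normal(47/14, 12/7)
obs 2: x=-2 → posterior Normal(7/4, 6/5)
obs 3: x=7/2 → posterior Normal(28/13, 12/13)
obs 4: x=-1/2 → posterior Normal(53/32, 3/4)
obs 5: x=5/4 → posterior Normal(121/76, 12/19)
obs 6: x=-1 → posterior Normal(109/88, 6/11)
obs 7: x=-3/2 → posterior Normal(91/100, 12/25)
obs 8: x=7/2 → posterior Normal(19/16, 3/7)
obs 9: x=-9/4 → posterior Normal(53/62, 12/31)
obs 10: x=6 → posterior Normal(89/68, 6/17)
obs 11: x=5 → posterior Normal(119/74, 12/37)

mu_0=119/74, tau_0^2=12/37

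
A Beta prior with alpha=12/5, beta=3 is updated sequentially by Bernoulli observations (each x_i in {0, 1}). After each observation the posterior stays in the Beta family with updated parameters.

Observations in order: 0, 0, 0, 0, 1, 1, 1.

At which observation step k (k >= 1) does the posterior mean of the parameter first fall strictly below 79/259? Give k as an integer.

k = 3

obs 1: x=0 → posterior Beta(12/5, 4)
obs 2: x=0 → posterior Beta(12/5, 5)
obs 3: x=0 → posterior Beta(12/5, 6)
obs 4: x=0 → posterior Beta(12/5, 7)
obs 5: x=1 → posterior Beta(17/5, 7)
obs 6: x=1 → posterior Beta(22/5, 7)
obs 7: x=1 → posterior Beta(27/5, 7)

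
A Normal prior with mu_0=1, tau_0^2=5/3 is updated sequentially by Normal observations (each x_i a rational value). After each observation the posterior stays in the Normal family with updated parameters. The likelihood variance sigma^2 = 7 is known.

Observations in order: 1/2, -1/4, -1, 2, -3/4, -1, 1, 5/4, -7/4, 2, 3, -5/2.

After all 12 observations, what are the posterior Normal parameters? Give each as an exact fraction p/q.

mu_0=67/162, tau_0^2=35/81

obs 1: x=1/2 → posterior Normal(47/52, 35/26)
obs 2: x=-1/4 → posterior Normal(89/124, 35/31)
obs 3: x=-1 → posterior Normal(23/48, 35/36)
obs 4: x=2 → posterior Normal(109/164, 35/41)
obs 5: x=-3/4 → posterior Normal(47/92, 35/46)
obs 6: x=-1 → posterior Normal(37/102, 35/51)
obs 7: x=1 → posterior Normal(47/112, 5/8)
obs 8: x=5/4 → posterior Normal(119/244, 35/61)
obs 9: x=-7/4 → posterior Normal(7/22, 35/66)
obs 10: x=2 → posterior Normal(31/71, 35/71)
obs 11: x=3 → posterior Normal(23/38, 35/76)
obs 12: x=-5/2 → posterior Normal(67/162, 35/81)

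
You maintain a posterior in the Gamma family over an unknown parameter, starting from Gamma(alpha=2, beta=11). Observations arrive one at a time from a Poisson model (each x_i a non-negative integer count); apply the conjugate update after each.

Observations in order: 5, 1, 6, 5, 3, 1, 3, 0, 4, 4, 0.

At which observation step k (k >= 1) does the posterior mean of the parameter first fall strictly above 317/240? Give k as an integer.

obs 1: x=5 → posterior Gamma(7, 12)
obs 2: x=1 → posterior Gamma(8, 13)
obs 3: x=6 → posterior Gamma(14, 14)
obs 4: x=5 → posterior Gamma(19, 15)
obs 5: x=3 → posterior Gamma(22, 16)
obs 6: x=1 → posterior Gamma(23, 17)
obs 7: x=3 → posterior Gamma(26, 18)
obs 8: x=0 → posterior Gamma(26, 19)
obs 9: x=4 → posterior Gamma(30, 20)
obs 10: x=4 → posterior Gamma(34, 21)
obs 11: x=0 → posterior Gamma(34, 22)

k = 5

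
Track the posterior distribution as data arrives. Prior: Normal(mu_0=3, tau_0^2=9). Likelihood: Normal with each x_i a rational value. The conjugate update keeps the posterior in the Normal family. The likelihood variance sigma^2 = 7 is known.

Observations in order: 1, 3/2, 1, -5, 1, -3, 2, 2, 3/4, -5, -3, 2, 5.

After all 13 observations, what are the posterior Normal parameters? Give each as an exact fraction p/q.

mu_0=3/16, tau_0^2=63/124

obs 1: x=1 → posterior Normal(15/8, 63/16)
obs 2: x=3/2 → posterior Normal(87/50, 63/25)
obs 3: x=1 → posterior Normal(105/68, 63/34)
obs 4: x=-5 → posterior Normal(15/86, 63/43)
obs 5: x=1 → posterior Normal(33/104, 63/52)
obs 6: x=-3 → posterior Normal(-21/122, 63/61)
obs 7: x=2 → posterior Normal(3/28, 9/10)
obs 8: x=2 → posterior Normal(51/158, 63/79)
obs 9: x=3/4 → posterior Normal(129/352, 63/88)
obs 10: x=-5 → posterior Normal(-51/388, 63/97)
obs 11: x=-3 → posterior Normal(-3/8, 63/106)
obs 12: x=2 → posterior Normal(-87/460, 63/115)
obs 13: x=5 → posterior Normal(3/16, 63/124)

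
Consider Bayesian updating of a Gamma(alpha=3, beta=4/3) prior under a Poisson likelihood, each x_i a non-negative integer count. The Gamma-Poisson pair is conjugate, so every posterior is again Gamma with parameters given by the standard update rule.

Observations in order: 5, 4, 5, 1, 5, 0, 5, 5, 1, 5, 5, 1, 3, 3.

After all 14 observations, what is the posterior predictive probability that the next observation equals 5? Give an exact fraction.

5341709697020924701912287647568184317336258098714536931430996359151182753297302404085693022208/44769318314604316098321141946300034230442844475654848781645818897465472518013620463849601347201

obs 1: x=5 → posterior Gamma(8, 7/3)
obs 2: x=4 → posterior Gamma(12, 10/3)
obs 3: x=5 → posterior Gamma(17, 13/3)
obs 4: x=1 → posterior Gamma(18, 16/3)
obs 5: x=5 → posterior Gamma(23, 19/3)
obs 6: x=0 → posterior Gamma(23, 22/3)
obs 7: x=5 → posterior Gamma(28, 25/3)
obs 8: x=5 → posterior Gamma(33, 28/3)
obs 9: x=1 → posterior Gamma(34, 31/3)
obs 10: x=5 → posterior Gamma(39, 34/3)
obs 11: x=5 → posterior Gamma(44, 37/3)
obs 12: x=1 → posterior Gamma(45, 40/3)
obs 13: x=3 → posterior Gamma(48, 43/3)
obs 14: x=3 → posterior Gamma(51, 46/3)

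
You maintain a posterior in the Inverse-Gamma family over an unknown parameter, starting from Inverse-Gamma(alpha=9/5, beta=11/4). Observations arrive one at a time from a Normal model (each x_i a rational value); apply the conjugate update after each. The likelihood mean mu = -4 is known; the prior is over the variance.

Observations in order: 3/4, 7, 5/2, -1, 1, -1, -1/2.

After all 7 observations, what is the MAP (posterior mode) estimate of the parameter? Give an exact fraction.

obs 1: x=3/4 → posterior Inverse-Gamma(23/10, 449/32)
obs 2: x=7 → posterior Inverse-Gamma(14/5, 2385/32)
obs 3: x=5/2 → posterior Inverse-Gamma(33/10, 3061/32)
obs 4: x=-1 → posterior Inverse-Gamma(19/5, 3205/32)
obs 5: x=1 → posterior Inverse-Gamma(43/10, 3605/32)
obs 6: x=-1 → posterior Inverse-Gamma(24/5, 3749/32)
obs 7: x=-1/2 → posterior Inverse-Gamma(53/10, 3945/32)

6575/336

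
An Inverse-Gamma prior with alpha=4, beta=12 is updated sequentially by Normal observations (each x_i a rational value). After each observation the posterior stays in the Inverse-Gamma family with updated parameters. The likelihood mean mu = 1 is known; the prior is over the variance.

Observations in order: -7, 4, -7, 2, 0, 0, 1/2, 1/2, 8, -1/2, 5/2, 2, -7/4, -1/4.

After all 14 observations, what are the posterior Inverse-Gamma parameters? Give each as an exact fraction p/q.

obs 1: x=-7 → posterior Inverse-Gamma(9/2, 44)
obs 2: x=4 → posterior Inverse-Gamma(5, 97/2)
obs 3: x=-7 → posterior Inverse-Gamma(11/2, 161/2)
obs 4: x=2 → posterior Inverse-Gamma(6, 81)
obs 5: x=0 → posterior Inverse-Gamma(13/2, 163/2)
obs 6: x=0 → posterior Inverse-Gamma(7, 82)
obs 7: x=1/2 → posterior Inverse-Gamma(15/2, 657/8)
obs 8: x=1/2 → posterior Inverse-Gamma(8, 329/4)
obs 9: x=8 → posterior Inverse-Gamma(17/2, 427/4)
obs 10: x=-1/2 → posterior Inverse-Gamma(9, 863/8)
obs 11: x=5/2 → posterior Inverse-Gamma(19/2, 109)
obs 12: x=2 → posterior Inverse-Gamma(10, 219/2)
obs 13: x=-7/4 → posterior Inverse-Gamma(21/2, 3625/32)
obs 14: x=-1/4 → posterior Inverse-Gamma(11, 1825/16)

alpha=11, beta=1825/16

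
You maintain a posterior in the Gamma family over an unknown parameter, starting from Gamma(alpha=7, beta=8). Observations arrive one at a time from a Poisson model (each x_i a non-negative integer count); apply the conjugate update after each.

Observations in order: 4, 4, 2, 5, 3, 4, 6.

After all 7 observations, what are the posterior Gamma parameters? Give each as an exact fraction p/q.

obs 1: x=4 → posterior Gamma(11, 9)
obs 2: x=4 → posterior Gamma(15, 10)
obs 3: x=2 → posterior Gamma(17, 11)
obs 4: x=5 → posterior Gamma(22, 12)
obs 5: x=3 → posterior Gamma(25, 13)
obs 6: x=4 → posterior Gamma(29, 14)
obs 7: x=6 → posterior Gamma(35, 15)

alpha=35, beta=15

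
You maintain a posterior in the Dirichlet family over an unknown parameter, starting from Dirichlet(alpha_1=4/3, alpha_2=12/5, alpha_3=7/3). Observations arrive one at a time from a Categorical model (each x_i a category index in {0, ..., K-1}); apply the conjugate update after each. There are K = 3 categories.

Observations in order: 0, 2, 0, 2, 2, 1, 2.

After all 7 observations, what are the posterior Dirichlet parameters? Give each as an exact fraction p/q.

alpha_1=10/3, alpha_2=17/5, alpha_3=19/3

obs 1: x=0 → posterior Dirichlet(7/3, 12/5, 7/3)
obs 2: x=2 → posterior Dirichlet(7/3, 12/5, 10/3)
obs 3: x=0 → posterior Dirichlet(10/3, 12/5, 10/3)
obs 4: x=2 → posterior Dirichlet(10/3, 12/5, 13/3)
obs 5: x=2 → posterior Dirichlet(10/3, 12/5, 16/3)
obs 6: x=1 → posterior Dirichlet(10/3, 17/5, 16/3)
obs 7: x=2 → posterior Dirichlet(10/3, 17/5, 19/3)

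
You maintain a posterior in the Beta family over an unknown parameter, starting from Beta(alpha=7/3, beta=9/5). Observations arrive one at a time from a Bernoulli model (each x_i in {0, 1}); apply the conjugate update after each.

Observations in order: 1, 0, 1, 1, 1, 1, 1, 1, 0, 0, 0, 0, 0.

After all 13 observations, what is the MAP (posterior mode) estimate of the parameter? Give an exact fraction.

125/227

obs 1: x=1 → posterior Beta(10/3, 9/5)
obs 2: x=0 → posterior Beta(10/3, 14/5)
obs 3: x=1 → posterior Beta(13/3, 14/5)
obs 4: x=1 → posterior Beta(16/3, 14/5)
obs 5: x=1 → posterior Beta(19/3, 14/5)
obs 6: x=1 → posterior Beta(22/3, 14/5)
obs 7: x=1 → posterior Beta(25/3, 14/5)
obs 8: x=1 → posterior Beta(28/3, 14/5)
obs 9: x=0 → posterior Beta(28/3, 19/5)
obs 10: x=0 → posterior Beta(28/3, 24/5)
obs 11: x=0 → posterior Beta(28/3, 29/5)
obs 12: x=0 → posterior Beta(28/3, 34/5)
obs 13: x=0 → posterior Beta(28/3, 39/5)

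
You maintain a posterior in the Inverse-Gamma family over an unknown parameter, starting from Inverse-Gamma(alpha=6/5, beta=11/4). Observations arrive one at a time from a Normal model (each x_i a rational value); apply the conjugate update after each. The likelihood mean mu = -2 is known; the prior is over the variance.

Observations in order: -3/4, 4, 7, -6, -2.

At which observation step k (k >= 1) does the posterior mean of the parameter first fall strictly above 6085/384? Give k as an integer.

k = 2

obs 1: x=-3/4 → posterior Inverse-Gamma(17/10, 113/32)
obs 2: x=4 → posterior Inverse-Gamma(11/5, 689/32)
obs 3: x=7 → posterior Inverse-Gamma(27/10, 1985/32)
obs 4: x=-6 → posterior Inverse-Gamma(16/5, 2241/32)
obs 5: x=-2 → posterior Inverse-Gamma(37/10, 2241/32)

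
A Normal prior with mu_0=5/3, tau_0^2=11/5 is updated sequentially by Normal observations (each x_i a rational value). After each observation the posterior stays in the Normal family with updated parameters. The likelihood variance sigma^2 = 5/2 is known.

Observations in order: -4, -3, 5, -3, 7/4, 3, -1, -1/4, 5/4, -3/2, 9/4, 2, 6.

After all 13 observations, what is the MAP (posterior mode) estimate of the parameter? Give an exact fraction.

obs 1: x=-4 → posterior Normal(-139/141, 55/47)
obs 2: x=-3 → posterior Normal(-337/207, 55/69)
obs 3: x=5 → posterior Normal(-1/39, 55/91)
obs 4: x=-3 → posterior Normal(-205/339, 55/113)
obs 5: x=7/4 → posterior Normal(-179/810, 11/27)
obs 6: x=3 → posterior Normal(217/942, 55/157)
obs 7: x=-1 → posterior Normal(85/1074, 55/179)
obs 8: x=-1/4 → posterior Normal(26/603, 55/201)
obs 9: x=5/4 → posterior Normal(217/1338, 55/223)
obs 10: x=-3/2 → posterior Normal(19/1470, 11/49)
obs 11: x=9/4 → posterior Normal(158/801, 55/267)
obs 12: x=2 → posterior Normal(290/867, 55/289)
obs 13: x=6 → posterior Normal(686/933, 55/311)

686/933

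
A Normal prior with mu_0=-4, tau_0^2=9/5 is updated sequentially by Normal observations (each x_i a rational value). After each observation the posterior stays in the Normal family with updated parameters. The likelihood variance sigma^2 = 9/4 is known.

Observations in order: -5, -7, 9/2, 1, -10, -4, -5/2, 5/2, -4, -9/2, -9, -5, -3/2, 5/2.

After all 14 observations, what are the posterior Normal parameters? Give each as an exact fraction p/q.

mu_0=-188/61, tau_0^2=9/61

obs 1: x=-5 → posterior Normal(-40/9, 1)
obs 2: x=-7 → posterior Normal(-68/13, 9/13)
obs 3: x=9/2 → posterior Normal(-50/17, 9/17)
obs 4: x=1 → posterior Normal(-46/21, 3/7)
obs 5: x=-10 → posterior Normal(-86/25, 9/25)
obs 6: x=-4 → posterior Normal(-102/29, 9/29)
obs 7: x=-5/2 → posterior Normal(-112/33, 3/11)
obs 8: x=5/2 → posterior Normal(-102/37, 9/37)
obs 9: x=-4 → posterior Normal(-118/41, 9/41)
obs 10: x=-9/2 → posterior Normal(-136/45, 1/5)
obs 11: x=-9 → posterior Normal(-172/49, 9/49)
obs 12: x=-5 → posterior Normal(-192/53, 9/53)
obs 13: x=-3/2 → posterior Normal(-66/19, 3/19)
obs 14: x=5/2 → posterior Normal(-188/61, 9/61)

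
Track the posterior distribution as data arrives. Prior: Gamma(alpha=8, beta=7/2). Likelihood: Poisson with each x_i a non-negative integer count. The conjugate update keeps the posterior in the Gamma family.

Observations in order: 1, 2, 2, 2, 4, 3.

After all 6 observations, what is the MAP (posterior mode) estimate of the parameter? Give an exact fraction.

42/19

obs 1: x=1 → posterior Gamma(9, 9/2)
obs 2: x=2 → posterior Gamma(11, 11/2)
obs 3: x=2 → posterior Gamma(13, 13/2)
obs 4: x=2 → posterior Gamma(15, 15/2)
obs 5: x=4 → posterior Gamma(19, 17/2)
obs 6: x=3 → posterior Gamma(22, 19/2)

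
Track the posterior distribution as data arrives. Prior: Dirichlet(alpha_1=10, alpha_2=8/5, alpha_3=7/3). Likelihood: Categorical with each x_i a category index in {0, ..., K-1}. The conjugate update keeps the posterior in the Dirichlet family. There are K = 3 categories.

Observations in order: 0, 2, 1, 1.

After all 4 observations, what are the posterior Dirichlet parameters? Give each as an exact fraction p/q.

obs 1: x=0 → posterior Dirichlet(11, 8/5, 7/3)
obs 2: x=2 → posterior Dirichlet(11, 8/5, 10/3)
obs 3: x=1 → posterior Dirichlet(11, 13/5, 10/3)
obs 4: x=1 → posterior Dirichlet(11, 18/5, 10/3)

alpha_1=11, alpha_2=18/5, alpha_3=10/3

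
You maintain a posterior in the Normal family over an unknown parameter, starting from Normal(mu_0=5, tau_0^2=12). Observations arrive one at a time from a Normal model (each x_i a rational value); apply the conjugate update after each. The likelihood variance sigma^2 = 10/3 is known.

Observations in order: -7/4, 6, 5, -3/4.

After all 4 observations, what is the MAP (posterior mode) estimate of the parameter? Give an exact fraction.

obs 1: x=-7/4 → posterior Normal(-13/46, 60/23)
obs 2: x=6 → posterior Normal(203/82, 60/41)
obs 3: x=5 → posterior Normal(383/118, 60/59)
obs 4: x=-3/4 → posterior Normal(178/77, 60/77)

178/77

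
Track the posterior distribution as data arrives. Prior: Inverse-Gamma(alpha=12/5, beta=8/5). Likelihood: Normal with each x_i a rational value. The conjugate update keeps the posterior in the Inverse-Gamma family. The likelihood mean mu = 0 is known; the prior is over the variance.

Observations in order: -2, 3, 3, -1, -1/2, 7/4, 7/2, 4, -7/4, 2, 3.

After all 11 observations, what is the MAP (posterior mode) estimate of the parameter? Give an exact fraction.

obs 1: x=-2 → posterior Inverse-Gamma(29/10, 18/5)
obs 2: x=3 → posterior Inverse-Gamma(17/5, 81/10)
obs 3: x=3 → posterior Inverse-Gamma(39/10, 63/5)
obs 4: x=-1 → posterior Inverse-Gamma(22/5, 131/10)
obs 5: x=-1/2 → posterior Inverse-Gamma(49/10, 529/40)
obs 6: x=7/4 → posterior Inverse-Gamma(27/5, 2361/160)
obs 7: x=7/2 → posterior Inverse-Gamma(59/10, 3341/160)
obs 8: x=4 → posterior Inverse-Gamma(32/5, 4621/160)
obs 9: x=-7/4 → posterior Inverse-Gamma(69/10, 2433/80)
obs 10: x=2 → posterior Inverse-Gamma(37/5, 2593/80)
obs 11: x=3 → posterior Inverse-Gamma(79/10, 2953/80)

2953/712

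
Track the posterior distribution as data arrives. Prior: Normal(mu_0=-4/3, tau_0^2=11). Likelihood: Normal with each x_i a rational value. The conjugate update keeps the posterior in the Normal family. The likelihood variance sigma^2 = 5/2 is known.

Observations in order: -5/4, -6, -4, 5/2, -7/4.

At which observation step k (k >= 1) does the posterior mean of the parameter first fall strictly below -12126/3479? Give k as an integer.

obs 1: x=-5/4 → posterior Normal(-205/162, 55/27)
obs 2: x=-6 → posterior Normal(-997/294, 55/49)
obs 3: x=-4 → posterior Normal(-1525/426, 55/71)
obs 4: x=5/2 → posterior Normal(-1195/558, 55/93)
obs 5: x=-7/4 → posterior Normal(-31/15, 11/23)

k = 3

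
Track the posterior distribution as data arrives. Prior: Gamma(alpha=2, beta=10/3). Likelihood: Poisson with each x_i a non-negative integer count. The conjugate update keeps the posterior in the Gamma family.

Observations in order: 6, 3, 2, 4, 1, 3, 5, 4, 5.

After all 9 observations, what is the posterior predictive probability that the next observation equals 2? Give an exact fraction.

4371630036468957776320243359210838042698490561921769966331/18889465931478580854784000000000000000000000000000000000000

obs 1: x=6 → posterior Gamma(8, 13/3)
obs 2: x=3 → posterior Gamma(11, 16/3)
obs 3: x=2 → posterior Gamma(13, 19/3)
obs 4: x=4 → posterior Gamma(17, 22/3)
obs 5: x=1 → posterior Gamma(18, 25/3)
obs 6: x=3 → posterior Gamma(21, 28/3)
obs 7: x=5 → posterior Gamma(26, 31/3)
obs 8: x=4 → posterior Gamma(30, 34/3)
obs 9: x=5 → posterior Gamma(35, 37/3)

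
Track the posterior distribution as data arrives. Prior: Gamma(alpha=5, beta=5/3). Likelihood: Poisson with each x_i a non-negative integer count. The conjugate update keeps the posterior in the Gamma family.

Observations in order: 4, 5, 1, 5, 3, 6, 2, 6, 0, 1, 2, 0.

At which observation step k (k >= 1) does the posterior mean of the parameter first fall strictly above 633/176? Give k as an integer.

k = 2

obs 1: x=4 → posterior Gamma(9, 8/3)
obs 2: x=5 → posterior Gamma(14, 11/3)
obs 3: x=1 → posterior Gamma(15, 14/3)
obs 4: x=5 → posterior Gamma(20, 17/3)
obs 5: x=3 → posterior Gamma(23, 20/3)
obs 6: x=6 → posterior Gamma(29, 23/3)
obs 7: x=2 → posterior Gamma(31, 26/3)
obs 8: x=6 → posterior Gamma(37, 29/3)
obs 9: x=0 → posterior Gamma(37, 32/3)
obs 10: x=1 → posterior Gamma(38, 35/3)
obs 11: x=2 → posterior Gamma(40, 38/3)
obs 12: x=0 → posterior Gamma(40, 41/3)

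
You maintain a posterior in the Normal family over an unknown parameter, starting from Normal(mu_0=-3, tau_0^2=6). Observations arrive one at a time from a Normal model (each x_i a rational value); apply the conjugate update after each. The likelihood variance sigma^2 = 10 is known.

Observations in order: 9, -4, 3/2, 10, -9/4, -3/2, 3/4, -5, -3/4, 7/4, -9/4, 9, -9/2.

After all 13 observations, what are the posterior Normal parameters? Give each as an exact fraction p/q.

mu_0=81/176, tau_0^2=15/22

obs 1: x=9 → posterior Normal(3/2, 15/4)
obs 2: x=-4 → posterior Normal(0, 30/11)
obs 3: x=3/2 → posterior Normal(9/28, 15/7)
obs 4: x=10 → posterior Normal(69/34, 30/17)
obs 5: x=-9/4 → posterior Normal(111/80, 3/2)
obs 6: x=-3/2 → posterior Normal(93/92, 30/23)
obs 7: x=3/4 → posterior Normal(51/52, 15/13)
obs 8: x=-5 → posterior Normal(21/58, 30/29)
obs 9: x=-3/4 → posterior Normal(33/128, 15/16)
obs 10: x=7/4 → posterior Normal(27/70, 6/7)
obs 11: x=-9/4 → posterior Normal(27/152, 15/19)
obs 12: x=9 → posterior Normal(135/164, 30/41)
obs 13: x=-9/2 → posterior Normal(81/176, 15/22)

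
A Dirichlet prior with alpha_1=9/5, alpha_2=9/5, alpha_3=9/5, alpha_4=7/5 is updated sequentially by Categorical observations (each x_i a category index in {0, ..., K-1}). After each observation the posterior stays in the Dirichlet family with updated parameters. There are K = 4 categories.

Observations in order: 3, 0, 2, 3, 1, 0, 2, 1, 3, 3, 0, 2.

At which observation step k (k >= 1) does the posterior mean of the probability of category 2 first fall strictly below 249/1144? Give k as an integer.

k = 2

obs 1: x=3 → posterior Dirichlet(9/5, 9/5, 9/5, 12/5)
obs 2: x=0 → posterior Dirichlet(14/5, 9/5, 9/5, 12/5)
obs 3: x=2 → posterior Dirichlet(14/5, 9/5, 14/5, 12/5)
obs 4: x=3 → posterior Dirichlet(14/5, 9/5, 14/5, 17/5)
obs 5: x=1 → posterior Dirichlet(14/5, 14/5, 14/5, 17/5)
obs 6: x=0 → posterior Dirichlet(19/5, 14/5, 14/5, 17/5)
obs 7: x=2 → posterior Dirichlet(19/5, 14/5, 19/5, 17/5)
obs 8: x=1 → posterior Dirichlet(19/5, 19/5, 19/5, 17/5)
obs 9: x=3 → posterior Dirichlet(19/5, 19/5, 19/5, 22/5)
obs 10: x=3 → posterior Dirichlet(19/5, 19/5, 19/5, 27/5)
obs 11: x=0 → posterior Dirichlet(24/5, 19/5, 19/5, 27/5)
obs 12: x=2 → posterior Dirichlet(24/5, 19/5, 24/5, 27/5)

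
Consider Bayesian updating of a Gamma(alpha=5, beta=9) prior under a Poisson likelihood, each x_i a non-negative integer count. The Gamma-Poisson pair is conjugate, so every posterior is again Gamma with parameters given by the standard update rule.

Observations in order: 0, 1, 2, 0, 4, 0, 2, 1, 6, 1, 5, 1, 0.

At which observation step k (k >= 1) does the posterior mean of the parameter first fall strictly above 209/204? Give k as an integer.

k = 9

obs 1: x=0 → posterior Gamma(5, 10)
obs 2: x=1 → posterior Gamma(6, 11)
obs 3: x=2 → posterior Gamma(8, 12)
obs 4: x=0 → posterior Gamma(8, 13)
obs 5: x=4 → posterior Gamma(12, 14)
obs 6: x=0 → posterior Gamma(12, 15)
obs 7: x=2 → posterior Gamma(14, 16)
obs 8: x=1 → posterior Gamma(15, 17)
obs 9: x=6 → posterior Gamma(21, 18)
obs 10: x=1 → posterior Gamma(22, 19)
obs 11: x=5 → posterior Gamma(27, 20)
obs 12: x=1 → posterior Gamma(28, 21)
obs 13: x=0 → posterior Gamma(28, 22)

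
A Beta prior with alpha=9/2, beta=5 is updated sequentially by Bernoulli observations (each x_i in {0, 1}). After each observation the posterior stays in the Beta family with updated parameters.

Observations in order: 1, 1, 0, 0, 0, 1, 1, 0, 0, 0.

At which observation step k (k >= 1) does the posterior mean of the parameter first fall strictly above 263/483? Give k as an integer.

k = 2

obs 1: x=1 → posterior Beta(11/2, 5)
obs 2: x=1 → posterior Beta(13/2, 5)
obs 3: x=0 → posterior Beta(13/2, 6)
obs 4: x=0 → posterior Beta(13/2, 7)
obs 5: x=0 → posterior Beta(13/2, 8)
obs 6: x=1 → posterior Beta(15/2, 8)
obs 7: x=1 → posterior Beta(17/2, 8)
obs 8: x=0 → posterior Beta(17/2, 9)
obs 9: x=0 → posterior Beta(17/2, 10)
obs 10: x=0 → posterior Beta(17/2, 11)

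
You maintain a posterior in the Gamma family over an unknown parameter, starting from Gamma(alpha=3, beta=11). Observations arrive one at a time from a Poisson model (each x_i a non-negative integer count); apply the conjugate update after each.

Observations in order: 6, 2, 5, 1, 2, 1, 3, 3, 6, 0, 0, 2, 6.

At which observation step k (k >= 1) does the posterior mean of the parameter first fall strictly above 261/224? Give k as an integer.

k = 5

obs 1: x=6 → posterior Gamma(9, 12)
obs 2: x=2 → posterior Gamma(11, 13)
obs 3: x=5 → posterior Gamma(16, 14)
obs 4: x=1 → posterior Gamma(17, 15)
obs 5: x=2 → posterior Gamma(19, 16)
obs 6: x=1 → posterior Gamma(20, 17)
obs 7: x=3 → posterior Gamma(23, 18)
obs 8: x=3 → posterior Gamma(26, 19)
obs 9: x=6 → posterior Gamma(32, 20)
obs 10: x=0 → posterior Gamma(32, 21)
obs 11: x=0 → posterior Gamma(32, 22)
obs 12: x=2 → posterior Gamma(34, 23)
obs 13: x=6 → posterior Gamma(40, 24)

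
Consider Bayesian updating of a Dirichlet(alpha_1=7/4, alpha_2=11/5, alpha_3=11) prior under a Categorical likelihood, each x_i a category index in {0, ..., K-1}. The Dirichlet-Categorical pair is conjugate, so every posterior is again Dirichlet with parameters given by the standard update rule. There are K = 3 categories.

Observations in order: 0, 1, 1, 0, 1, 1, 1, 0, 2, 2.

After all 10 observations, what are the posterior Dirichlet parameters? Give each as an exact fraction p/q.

obs 1: x=0 → posterior Dirichlet(11/4, 11/5, 11)
obs 2: x=1 → posterior Dirichlet(11/4, 16/5, 11)
obs 3: x=1 → posterior Dirichlet(11/4, 21/5, 11)
obs 4: x=0 → posterior Dirichlet(15/4, 21/5, 11)
obs 5: x=1 → posterior Dirichlet(15/4, 26/5, 11)
obs 6: x=1 → posterior Dirichlet(15/4, 31/5, 11)
obs 7: x=1 → posterior Dirichlet(15/4, 36/5, 11)
obs 8: x=0 → posterior Dirichlet(19/4, 36/5, 11)
obs 9: x=2 → posterior Dirichlet(19/4, 36/5, 12)
obs 10: x=2 → posterior Dirichlet(19/4, 36/5, 13)

alpha_1=19/4, alpha_2=36/5, alpha_3=13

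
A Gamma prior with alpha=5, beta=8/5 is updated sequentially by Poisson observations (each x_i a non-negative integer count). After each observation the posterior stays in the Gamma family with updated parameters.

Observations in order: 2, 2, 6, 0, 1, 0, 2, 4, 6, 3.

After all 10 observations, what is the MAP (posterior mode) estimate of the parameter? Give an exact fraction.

75/29

obs 1: x=2 → posterior Gamma(7, 13/5)
obs 2: x=2 → posterior Gamma(9, 18/5)
obs 3: x=6 → posterior Gamma(15, 23/5)
obs 4: x=0 → posterior Gamma(15, 28/5)
obs 5: x=1 → posterior Gamma(16, 33/5)
obs 6: x=0 → posterior Gamma(16, 38/5)
obs 7: x=2 → posterior Gamma(18, 43/5)
obs 8: x=4 → posterior Gamma(22, 48/5)
obs 9: x=6 → posterior Gamma(28, 53/5)
obs 10: x=3 → posterior Gamma(31, 58/5)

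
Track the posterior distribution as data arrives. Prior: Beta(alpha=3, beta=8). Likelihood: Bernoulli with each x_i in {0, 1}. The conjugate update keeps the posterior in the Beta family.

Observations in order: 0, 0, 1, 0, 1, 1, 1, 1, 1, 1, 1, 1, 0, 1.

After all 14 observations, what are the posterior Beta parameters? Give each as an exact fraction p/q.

obs 1: x=0 → posterior Beta(3, 9)
obs 2: x=0 → posterior Beta(3, 10)
obs 3: x=1 → posterior Beta(4, 10)
obs 4: x=0 → posterior Beta(4, 11)
obs 5: x=1 → posterior Beta(5, 11)
obs 6: x=1 → posterior Beta(6, 11)
obs 7: x=1 → posterior Beta(7, 11)
obs 8: x=1 → posterior Beta(8, 11)
obs 9: x=1 → posterior Beta(9, 11)
obs 10: x=1 → posterior Beta(10, 11)
obs 11: x=1 → posterior Beta(11, 11)
obs 12: x=1 → posterior Beta(12, 11)
obs 13: x=0 → posterior Beta(12, 12)
obs 14: x=1 → posterior Beta(13, 12)

alpha=13, beta=12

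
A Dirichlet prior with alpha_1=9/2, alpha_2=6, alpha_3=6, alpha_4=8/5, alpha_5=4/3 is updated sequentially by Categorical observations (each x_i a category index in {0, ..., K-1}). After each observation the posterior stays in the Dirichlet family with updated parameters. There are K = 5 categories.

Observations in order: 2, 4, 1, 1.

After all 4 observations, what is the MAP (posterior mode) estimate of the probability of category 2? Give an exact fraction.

180/553

obs 1: x=2 → posterior Dirichlet(9/2, 6, 7, 8/5, 4/3)
obs 2: x=4 → posterior Dirichlet(9/2, 6, 7, 8/5, 7/3)
obs 3: x=1 → posterior Dirichlet(9/2, 7, 7, 8/5, 7/3)
obs 4: x=1 → posterior Dirichlet(9/2, 8, 7, 8/5, 7/3)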